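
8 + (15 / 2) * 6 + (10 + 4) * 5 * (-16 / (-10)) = 165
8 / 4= 2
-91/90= -1.01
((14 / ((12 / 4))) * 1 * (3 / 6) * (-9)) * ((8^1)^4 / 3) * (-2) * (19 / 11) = 1089536 / 11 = 99048.73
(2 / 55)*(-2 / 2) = -2 / 55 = -0.04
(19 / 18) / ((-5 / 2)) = -19 / 45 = -0.42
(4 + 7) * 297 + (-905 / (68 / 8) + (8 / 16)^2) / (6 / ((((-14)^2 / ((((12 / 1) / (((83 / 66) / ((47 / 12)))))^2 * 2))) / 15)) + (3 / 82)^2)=161700479072637748 / 49496350686273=3266.92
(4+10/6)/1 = 5.67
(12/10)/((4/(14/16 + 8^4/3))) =32789/80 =409.86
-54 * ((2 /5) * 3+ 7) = -2214 /5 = -442.80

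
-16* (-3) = 48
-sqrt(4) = -2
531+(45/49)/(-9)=26014/49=530.90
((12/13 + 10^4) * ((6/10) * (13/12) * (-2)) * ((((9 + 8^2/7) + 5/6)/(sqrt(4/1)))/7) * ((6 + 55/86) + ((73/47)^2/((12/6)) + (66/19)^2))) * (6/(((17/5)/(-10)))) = 176877584162006450/28563825731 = 6192363.23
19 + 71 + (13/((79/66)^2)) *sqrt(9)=731574/6241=117.22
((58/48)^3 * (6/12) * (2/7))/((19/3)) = 24389/612864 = 0.04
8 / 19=0.42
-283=-283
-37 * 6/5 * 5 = -222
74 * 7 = 518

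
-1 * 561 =-561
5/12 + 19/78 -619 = -96461/156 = -618.34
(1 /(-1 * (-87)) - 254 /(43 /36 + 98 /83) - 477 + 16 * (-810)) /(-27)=501.63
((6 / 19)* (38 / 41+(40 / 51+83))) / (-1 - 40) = -354262 / 542963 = -0.65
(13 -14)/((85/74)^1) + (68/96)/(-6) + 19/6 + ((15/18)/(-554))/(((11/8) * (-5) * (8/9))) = 81239153/37295280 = 2.18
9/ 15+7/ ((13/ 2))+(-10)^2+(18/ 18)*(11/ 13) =6664/ 65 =102.52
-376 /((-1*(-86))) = -188 /43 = -4.37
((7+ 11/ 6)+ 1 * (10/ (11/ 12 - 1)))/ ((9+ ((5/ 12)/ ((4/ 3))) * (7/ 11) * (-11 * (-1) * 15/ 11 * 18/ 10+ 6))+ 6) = -232/ 45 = -5.16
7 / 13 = 0.54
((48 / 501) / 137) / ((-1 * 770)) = -8 / 8808415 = -0.00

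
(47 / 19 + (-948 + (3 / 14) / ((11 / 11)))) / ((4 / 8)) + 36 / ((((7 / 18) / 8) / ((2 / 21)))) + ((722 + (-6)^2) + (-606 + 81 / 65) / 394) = -25359995169 / 23842910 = -1063.63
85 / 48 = 1.77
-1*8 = -8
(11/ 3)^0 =1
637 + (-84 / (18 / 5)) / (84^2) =963139 / 1512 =637.00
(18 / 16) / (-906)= -3 / 2416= -0.00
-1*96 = -96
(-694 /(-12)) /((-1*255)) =-0.23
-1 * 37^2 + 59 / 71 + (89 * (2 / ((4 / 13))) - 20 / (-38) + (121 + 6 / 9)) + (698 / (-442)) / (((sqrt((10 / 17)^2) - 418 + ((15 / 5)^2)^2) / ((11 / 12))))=-42280091557 / 63343644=-667.47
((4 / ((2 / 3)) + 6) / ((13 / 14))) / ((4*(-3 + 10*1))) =6 / 13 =0.46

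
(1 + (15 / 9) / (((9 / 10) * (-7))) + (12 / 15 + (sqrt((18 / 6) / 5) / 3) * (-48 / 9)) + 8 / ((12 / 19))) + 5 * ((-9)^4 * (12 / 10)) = 37214291 / 945 - 16 * sqrt(15) / 45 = 39378.83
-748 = -748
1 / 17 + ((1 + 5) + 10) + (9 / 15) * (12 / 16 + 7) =7041 / 340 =20.71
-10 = -10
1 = 1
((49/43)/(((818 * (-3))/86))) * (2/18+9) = -4018/11043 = -0.36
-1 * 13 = -13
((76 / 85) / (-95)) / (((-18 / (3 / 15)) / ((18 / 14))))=2 / 14875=0.00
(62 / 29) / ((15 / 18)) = 372 / 145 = 2.57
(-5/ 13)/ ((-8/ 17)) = 85/ 104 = 0.82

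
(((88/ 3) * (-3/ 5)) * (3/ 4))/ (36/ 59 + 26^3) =-1947/ 2592550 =-0.00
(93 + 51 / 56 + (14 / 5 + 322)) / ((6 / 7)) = 117239 / 240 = 488.50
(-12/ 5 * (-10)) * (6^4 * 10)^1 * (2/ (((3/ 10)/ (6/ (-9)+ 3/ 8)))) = -604800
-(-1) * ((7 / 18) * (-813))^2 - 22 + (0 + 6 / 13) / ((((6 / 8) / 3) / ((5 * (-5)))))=46750021 / 468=99893.21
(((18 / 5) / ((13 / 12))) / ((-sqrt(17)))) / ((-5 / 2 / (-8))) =-3456 * sqrt(17) / 5525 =-2.58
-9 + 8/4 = -7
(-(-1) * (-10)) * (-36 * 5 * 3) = 5400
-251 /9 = -27.89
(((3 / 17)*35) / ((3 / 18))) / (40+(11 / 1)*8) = 315 / 1088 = 0.29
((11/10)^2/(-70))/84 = -121/588000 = -0.00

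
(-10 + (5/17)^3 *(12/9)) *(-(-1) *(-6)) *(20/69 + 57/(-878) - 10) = -86987229770/148819683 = -584.51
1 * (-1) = -1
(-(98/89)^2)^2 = 92236816/62742241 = 1.47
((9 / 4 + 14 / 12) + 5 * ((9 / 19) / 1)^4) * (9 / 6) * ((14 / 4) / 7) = 5736821 / 2085136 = 2.75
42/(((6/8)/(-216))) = -12096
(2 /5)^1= 0.40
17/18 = 0.94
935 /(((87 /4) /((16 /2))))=343.91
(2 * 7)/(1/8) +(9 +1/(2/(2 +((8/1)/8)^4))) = 245/2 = 122.50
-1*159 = -159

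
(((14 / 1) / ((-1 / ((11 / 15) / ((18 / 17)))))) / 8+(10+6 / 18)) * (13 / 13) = 9851 / 1080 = 9.12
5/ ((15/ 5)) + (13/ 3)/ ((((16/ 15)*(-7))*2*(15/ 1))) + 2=3.65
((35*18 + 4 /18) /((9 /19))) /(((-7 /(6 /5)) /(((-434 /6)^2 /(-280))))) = 25891262 /6075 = 4261.94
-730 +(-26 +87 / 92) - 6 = -70017 / 92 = -761.05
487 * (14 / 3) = 2272.67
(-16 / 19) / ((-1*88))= 2 / 209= 0.01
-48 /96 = -1 /2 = -0.50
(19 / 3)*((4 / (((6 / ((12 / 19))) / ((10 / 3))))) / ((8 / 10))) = 100 / 9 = 11.11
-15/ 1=-15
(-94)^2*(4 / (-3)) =-35344 / 3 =-11781.33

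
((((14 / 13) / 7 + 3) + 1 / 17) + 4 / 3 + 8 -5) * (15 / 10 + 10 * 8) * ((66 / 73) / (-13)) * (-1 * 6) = 53822274 / 209729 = 256.63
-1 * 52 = -52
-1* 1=-1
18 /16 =9 /8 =1.12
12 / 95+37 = 3527 / 95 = 37.13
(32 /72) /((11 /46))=184 /99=1.86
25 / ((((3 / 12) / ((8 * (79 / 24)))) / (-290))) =-2291000 / 3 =-763666.67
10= 10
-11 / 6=-1.83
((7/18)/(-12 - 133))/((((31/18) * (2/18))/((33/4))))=-2079/17980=-0.12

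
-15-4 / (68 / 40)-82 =-99.35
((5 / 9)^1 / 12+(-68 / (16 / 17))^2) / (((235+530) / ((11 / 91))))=0.82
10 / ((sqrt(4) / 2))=10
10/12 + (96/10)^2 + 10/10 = 14099/150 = 93.99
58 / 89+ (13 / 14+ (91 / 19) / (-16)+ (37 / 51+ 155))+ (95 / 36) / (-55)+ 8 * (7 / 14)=51304972637 / 318746736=160.96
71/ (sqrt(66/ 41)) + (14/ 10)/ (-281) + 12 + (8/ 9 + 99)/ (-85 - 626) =106579252/ 8990595 + 71 * sqrt(2706)/ 66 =67.81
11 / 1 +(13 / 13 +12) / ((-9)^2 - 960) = 9656 / 879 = 10.99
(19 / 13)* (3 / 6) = 0.73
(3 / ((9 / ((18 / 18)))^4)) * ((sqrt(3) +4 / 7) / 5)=4 / 76545 +sqrt(3) / 10935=0.00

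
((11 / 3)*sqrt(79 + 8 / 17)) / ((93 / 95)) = 33.39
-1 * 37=-37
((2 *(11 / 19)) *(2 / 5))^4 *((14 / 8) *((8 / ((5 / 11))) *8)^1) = 4617654272 / 407253125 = 11.34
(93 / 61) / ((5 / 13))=1209 / 305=3.96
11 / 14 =0.79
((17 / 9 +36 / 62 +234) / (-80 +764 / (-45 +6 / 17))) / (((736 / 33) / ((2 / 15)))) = -1596595 / 109677504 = -0.01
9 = 9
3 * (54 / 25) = 162 / 25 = 6.48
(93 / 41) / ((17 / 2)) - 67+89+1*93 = 80341 / 697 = 115.27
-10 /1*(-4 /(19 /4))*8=67.37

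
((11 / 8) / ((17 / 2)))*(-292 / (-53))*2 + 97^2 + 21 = 8498036 / 901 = 9431.78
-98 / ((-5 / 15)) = 294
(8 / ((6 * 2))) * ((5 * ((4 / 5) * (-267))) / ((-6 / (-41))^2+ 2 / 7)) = -4189052 / 1807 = -2318.24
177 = 177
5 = 5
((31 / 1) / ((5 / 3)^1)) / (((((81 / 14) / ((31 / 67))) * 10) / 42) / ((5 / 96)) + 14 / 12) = 847602 / 2658125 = 0.32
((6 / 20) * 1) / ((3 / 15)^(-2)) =3 / 250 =0.01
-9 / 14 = -0.64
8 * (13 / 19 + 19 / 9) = 3824 / 171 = 22.36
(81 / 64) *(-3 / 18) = -27 / 128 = -0.21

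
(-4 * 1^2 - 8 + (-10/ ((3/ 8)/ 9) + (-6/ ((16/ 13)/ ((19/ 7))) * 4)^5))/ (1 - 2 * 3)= 223404184451349/ 2689120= 83077060.32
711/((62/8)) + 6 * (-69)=-9990/31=-322.26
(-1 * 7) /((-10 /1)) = 7 /10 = 0.70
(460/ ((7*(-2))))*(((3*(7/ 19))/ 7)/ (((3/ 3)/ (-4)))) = 2760/ 133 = 20.75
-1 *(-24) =24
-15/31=-0.48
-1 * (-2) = 2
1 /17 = 0.06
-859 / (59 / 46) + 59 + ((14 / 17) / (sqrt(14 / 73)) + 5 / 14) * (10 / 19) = -4790914 / 7847 + 10 * sqrt(1022) / 323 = -609.55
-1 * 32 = -32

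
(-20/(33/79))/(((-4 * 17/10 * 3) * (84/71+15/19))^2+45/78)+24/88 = 15375963289031/63231296025447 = 0.24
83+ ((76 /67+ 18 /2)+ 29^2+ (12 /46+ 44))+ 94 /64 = 48319051 /49312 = 979.86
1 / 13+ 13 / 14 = 183 / 182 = 1.01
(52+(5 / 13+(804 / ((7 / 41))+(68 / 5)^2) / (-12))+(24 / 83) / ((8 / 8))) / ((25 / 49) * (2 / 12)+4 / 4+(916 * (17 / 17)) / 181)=-57.79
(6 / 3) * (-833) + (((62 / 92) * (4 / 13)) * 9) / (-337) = -167871716 / 100763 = -1666.01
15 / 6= 5 / 2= 2.50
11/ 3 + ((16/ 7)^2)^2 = 223019/ 7203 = 30.96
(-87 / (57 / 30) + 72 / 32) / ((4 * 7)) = -3309 / 2128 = -1.55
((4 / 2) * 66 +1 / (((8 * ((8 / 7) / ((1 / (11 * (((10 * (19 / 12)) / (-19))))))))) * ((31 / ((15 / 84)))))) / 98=5761533 / 4277504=1.35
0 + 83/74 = 83/74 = 1.12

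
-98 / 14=-7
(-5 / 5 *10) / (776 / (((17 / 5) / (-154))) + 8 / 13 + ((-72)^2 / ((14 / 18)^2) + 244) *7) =-7735 / 20533846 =-0.00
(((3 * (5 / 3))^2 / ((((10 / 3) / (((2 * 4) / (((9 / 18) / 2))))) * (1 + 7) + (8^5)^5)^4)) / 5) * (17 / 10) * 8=88128 / 2639998625329493967804138546117758278250528968908542771045641605005946486862383714358196699761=0.00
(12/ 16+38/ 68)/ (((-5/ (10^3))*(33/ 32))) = -142400/ 561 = -253.83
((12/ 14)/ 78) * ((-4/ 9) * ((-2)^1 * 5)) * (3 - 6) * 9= -120/ 91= -1.32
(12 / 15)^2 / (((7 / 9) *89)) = 144 / 15575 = 0.01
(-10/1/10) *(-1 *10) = 10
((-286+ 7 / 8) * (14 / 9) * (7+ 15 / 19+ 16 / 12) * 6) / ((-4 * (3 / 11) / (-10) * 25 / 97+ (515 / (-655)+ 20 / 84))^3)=2916481338862015800110235 / 16896204472544220526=172611.63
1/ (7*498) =1/ 3486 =0.00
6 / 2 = 3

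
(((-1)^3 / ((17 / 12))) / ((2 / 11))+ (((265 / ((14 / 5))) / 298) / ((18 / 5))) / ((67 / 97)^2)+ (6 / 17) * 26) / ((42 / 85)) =156996117925 / 14158449648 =11.09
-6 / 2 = -3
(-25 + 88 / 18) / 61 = -181 / 549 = -0.33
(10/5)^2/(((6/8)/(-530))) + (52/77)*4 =-652336/231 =-2823.97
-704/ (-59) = 704/ 59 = 11.93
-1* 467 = -467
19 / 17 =1.12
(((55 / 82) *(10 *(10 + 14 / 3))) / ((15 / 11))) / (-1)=-26620 / 369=-72.14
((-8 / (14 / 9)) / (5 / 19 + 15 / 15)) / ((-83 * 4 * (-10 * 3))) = -19 / 46480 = -0.00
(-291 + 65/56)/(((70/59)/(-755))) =144601979/784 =184441.30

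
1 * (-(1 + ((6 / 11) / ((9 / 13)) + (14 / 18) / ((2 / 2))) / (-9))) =-736 / 891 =-0.83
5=5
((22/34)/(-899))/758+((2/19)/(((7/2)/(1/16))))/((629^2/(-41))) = -82066359/71715300889652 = -0.00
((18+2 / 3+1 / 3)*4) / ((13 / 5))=29.23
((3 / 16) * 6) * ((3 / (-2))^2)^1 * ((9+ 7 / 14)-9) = 81 / 64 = 1.27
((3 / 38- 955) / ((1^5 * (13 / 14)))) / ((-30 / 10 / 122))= 30989098 / 741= 41820.65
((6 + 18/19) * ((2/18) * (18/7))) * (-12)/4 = -792/133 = -5.95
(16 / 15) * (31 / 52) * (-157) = -19468 / 195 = -99.84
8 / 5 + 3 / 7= 71 / 35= 2.03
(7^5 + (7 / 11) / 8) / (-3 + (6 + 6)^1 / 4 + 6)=1479023 / 528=2801.18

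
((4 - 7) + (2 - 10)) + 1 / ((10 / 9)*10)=-1091 / 100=-10.91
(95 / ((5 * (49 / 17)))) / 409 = 323 / 20041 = 0.02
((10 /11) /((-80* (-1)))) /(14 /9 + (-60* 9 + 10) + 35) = -9 /390808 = -0.00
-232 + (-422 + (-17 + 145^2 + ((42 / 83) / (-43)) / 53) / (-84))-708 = -12807442135 / 7944594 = -1612.10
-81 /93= -27 /31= -0.87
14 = 14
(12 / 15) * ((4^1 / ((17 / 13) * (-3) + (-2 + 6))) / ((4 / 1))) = 52 / 5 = 10.40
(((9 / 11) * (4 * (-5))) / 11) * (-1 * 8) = 1440 / 121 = 11.90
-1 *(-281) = 281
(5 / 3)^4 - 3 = 382 / 81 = 4.72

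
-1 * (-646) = 646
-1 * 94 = -94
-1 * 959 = -959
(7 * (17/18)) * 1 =119/18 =6.61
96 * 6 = 576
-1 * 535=-535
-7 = -7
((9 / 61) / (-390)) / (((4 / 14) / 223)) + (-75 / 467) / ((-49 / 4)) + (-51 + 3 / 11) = -203638238019 / 3992168180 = -51.01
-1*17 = -17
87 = 87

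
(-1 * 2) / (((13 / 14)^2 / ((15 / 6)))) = -980 / 169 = -5.80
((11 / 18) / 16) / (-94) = -11 / 27072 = -0.00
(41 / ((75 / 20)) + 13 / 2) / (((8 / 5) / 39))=6799 / 16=424.94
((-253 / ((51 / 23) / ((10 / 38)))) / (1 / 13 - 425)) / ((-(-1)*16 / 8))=0.04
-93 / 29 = -3.21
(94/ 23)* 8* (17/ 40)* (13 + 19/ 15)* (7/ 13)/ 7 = 341972/ 22425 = 15.25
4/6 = 2/3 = 0.67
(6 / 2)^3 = 27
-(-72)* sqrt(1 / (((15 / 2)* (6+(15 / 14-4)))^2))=672 / 215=3.13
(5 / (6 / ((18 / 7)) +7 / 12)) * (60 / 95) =144 / 133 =1.08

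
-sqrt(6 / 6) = -1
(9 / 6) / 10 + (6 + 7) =263 / 20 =13.15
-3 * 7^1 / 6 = -7 / 2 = -3.50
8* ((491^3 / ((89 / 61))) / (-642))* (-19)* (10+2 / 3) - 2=17560540447978 / 85707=204890387.58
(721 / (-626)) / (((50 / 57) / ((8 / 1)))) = -82194 / 7825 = -10.50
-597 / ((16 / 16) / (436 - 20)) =-248352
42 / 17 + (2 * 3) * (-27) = -2712 / 17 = -159.53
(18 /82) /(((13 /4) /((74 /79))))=2664 /42107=0.06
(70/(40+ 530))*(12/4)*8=56/19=2.95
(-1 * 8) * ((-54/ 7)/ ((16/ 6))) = 162/ 7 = 23.14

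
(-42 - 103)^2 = 21025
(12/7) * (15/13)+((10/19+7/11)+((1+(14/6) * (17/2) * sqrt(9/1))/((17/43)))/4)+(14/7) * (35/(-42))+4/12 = 310892299/7759752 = 40.06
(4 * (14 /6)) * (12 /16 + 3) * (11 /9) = 385 /9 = 42.78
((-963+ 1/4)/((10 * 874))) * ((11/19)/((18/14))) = -296527/5978160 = -0.05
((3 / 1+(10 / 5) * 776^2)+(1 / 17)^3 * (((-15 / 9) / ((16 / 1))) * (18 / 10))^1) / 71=94671937837 / 5581168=16962.75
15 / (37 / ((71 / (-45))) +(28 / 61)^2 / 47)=-186254655 / 291131191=-0.64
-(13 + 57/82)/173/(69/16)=-8984/489417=-0.02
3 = 3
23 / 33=0.70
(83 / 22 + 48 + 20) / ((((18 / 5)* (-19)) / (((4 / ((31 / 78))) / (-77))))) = 205270 / 1496649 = 0.14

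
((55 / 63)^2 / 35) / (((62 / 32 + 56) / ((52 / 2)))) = 251680 / 25754841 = 0.01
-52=-52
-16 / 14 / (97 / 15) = -120 / 679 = -0.18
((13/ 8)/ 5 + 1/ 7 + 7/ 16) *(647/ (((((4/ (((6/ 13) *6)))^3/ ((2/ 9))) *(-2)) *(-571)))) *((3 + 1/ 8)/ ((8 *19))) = 786105/ 1010953216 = 0.00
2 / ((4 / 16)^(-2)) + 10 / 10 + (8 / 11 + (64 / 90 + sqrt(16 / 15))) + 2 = 4 * sqrt(15) / 15 + 18071 / 3960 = 5.60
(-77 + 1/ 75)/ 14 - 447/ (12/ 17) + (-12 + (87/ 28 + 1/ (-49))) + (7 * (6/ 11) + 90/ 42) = -25940774/ 40425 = -641.70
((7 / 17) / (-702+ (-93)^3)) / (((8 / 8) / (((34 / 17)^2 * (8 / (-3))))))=224 / 41058009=0.00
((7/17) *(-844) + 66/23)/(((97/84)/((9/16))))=-12735009/75854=-167.89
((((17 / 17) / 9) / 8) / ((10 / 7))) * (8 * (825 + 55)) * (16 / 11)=896 / 9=99.56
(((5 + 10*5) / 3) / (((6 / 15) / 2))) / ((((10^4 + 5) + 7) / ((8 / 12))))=275 / 45054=0.01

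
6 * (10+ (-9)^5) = -354234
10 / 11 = 0.91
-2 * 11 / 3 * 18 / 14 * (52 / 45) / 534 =-572 / 28035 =-0.02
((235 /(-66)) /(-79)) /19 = 235 /99066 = 0.00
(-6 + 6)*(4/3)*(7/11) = 0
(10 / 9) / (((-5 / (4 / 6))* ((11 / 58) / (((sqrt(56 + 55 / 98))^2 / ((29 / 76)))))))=-1685072 / 14553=-115.79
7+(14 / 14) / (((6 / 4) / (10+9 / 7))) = 305 / 21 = 14.52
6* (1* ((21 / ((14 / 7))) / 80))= 63 / 80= 0.79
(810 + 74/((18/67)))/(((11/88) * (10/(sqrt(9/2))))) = 19538 * sqrt(2)/15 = 1842.06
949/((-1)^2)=949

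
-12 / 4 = -3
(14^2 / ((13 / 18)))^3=43912253952 / 2197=19987370.94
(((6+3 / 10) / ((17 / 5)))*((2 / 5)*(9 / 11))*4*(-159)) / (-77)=51516 / 10285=5.01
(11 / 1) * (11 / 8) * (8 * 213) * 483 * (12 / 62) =74690154 / 31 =2409359.81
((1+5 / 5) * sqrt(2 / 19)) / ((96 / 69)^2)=529 * sqrt(38) / 9728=0.34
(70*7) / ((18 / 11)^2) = 182.99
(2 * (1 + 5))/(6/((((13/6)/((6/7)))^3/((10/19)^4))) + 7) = 1178473515492/690242244037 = 1.71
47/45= 1.04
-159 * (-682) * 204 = 22121352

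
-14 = -14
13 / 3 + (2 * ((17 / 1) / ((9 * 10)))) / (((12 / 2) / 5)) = 251 / 54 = 4.65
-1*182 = -182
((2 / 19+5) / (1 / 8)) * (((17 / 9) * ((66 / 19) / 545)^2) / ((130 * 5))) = 3192464 / 662120704375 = 0.00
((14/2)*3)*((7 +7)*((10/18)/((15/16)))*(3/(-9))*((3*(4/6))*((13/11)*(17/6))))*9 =-346528/99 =-3500.28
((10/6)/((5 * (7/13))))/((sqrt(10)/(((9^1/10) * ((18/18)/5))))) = 39 * sqrt(10)/3500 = 0.04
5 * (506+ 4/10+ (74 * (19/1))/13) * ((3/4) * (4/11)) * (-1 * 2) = -239676/143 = -1676.06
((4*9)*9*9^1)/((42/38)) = 18468/7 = 2638.29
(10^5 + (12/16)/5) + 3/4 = 1000009/10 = 100000.90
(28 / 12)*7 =16.33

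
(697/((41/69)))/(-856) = -1173/856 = -1.37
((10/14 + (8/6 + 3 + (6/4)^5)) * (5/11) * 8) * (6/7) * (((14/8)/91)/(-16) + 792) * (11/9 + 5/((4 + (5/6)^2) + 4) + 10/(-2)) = -9712045561975/97175232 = -99943.63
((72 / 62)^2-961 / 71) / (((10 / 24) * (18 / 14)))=-4656428 / 204693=-22.75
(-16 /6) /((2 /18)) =-24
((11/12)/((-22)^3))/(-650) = 1/7550400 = 0.00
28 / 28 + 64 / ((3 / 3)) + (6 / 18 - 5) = 181 / 3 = 60.33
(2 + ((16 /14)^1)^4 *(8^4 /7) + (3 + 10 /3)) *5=253759115 /50421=5032.81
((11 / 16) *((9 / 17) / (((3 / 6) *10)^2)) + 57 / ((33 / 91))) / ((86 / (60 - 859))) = -552639583 / 378400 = -1460.46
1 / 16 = 0.06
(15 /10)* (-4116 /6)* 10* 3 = -30870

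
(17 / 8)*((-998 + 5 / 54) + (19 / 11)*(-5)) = -10164079 / 4752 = -2138.91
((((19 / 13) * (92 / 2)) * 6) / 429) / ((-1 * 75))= -1748 / 139425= -0.01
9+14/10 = 52/5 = 10.40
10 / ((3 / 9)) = 30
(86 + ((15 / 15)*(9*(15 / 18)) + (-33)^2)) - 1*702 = 961 / 2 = 480.50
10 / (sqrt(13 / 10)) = 10 * sqrt(130) / 13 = 8.77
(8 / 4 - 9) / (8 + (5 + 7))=-0.35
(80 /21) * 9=34.29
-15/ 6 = -5/ 2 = -2.50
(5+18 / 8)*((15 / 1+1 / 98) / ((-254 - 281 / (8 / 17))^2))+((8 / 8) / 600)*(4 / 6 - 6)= -4466736938 / 511146353025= -0.01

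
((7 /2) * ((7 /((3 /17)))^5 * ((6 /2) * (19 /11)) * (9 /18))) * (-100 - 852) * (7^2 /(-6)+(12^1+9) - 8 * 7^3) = 6189176431020136351 /2673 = 2315441986913631.26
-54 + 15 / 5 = -51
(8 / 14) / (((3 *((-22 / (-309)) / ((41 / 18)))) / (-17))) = -71791 / 693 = -103.59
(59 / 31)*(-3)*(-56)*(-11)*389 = -42413448 / 31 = -1368175.74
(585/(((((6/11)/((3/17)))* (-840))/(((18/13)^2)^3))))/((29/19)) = -1.04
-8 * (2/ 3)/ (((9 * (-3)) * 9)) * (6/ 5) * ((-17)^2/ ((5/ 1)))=9248/ 6075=1.52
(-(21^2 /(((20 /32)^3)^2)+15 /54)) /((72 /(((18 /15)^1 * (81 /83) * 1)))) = -6242931591 /51875000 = -120.35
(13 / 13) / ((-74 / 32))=-16 / 37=-0.43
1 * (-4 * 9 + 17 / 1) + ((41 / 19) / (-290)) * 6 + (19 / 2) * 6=104567 / 2755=37.96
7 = 7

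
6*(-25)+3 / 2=-297 / 2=-148.50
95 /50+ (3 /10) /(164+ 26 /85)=265609 /139660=1.90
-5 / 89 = -0.06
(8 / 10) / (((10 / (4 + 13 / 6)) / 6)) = 74 / 25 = 2.96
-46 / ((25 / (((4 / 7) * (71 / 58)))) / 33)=-215556 / 5075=-42.47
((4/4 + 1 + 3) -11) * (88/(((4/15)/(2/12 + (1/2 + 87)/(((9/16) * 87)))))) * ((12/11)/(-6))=61220/87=703.68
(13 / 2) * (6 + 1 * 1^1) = 45.50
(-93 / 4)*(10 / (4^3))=-465 / 128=-3.63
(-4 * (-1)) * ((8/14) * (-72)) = -1152/7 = -164.57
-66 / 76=-33 / 38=-0.87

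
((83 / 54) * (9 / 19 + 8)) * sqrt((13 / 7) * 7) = 13363 * sqrt(13) / 1026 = 46.96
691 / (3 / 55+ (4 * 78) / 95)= 722095 / 3489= 206.96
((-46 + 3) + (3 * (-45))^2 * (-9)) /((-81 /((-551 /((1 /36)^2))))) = -1446423488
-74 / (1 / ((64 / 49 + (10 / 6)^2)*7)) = -133274 / 63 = -2115.46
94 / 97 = 0.97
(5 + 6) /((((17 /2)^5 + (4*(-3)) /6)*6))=176 /4259379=0.00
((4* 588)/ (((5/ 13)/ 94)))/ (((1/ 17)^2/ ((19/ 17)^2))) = 1037565984/ 5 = 207513196.80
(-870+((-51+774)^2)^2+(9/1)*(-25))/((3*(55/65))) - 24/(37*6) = 43810378884098/407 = 107642208560.44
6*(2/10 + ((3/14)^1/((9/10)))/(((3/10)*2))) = 376/105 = 3.58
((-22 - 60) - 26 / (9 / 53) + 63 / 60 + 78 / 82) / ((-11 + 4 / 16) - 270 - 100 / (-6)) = 1720351 / 1948935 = 0.88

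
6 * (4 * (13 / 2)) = 156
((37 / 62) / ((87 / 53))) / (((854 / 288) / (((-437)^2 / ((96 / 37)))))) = 13856137733 / 1535492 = 9023.91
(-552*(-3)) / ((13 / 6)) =9936 / 13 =764.31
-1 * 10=-10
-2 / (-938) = 1 / 469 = 0.00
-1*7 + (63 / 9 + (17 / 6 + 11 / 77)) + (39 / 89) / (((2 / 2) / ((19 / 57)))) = 11671 / 3738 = 3.12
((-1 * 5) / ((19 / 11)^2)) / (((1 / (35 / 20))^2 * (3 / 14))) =-207515 / 8664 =-23.95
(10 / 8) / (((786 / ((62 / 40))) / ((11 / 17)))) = 341 / 213792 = 0.00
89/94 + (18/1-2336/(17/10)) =-2165563/1598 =-1355.17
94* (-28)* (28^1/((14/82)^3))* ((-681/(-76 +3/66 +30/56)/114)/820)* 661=-2086438345904/2206755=-945478.02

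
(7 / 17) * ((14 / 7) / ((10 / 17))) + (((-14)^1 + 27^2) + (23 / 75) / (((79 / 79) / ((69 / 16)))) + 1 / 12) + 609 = 1592167 / 1200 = 1326.81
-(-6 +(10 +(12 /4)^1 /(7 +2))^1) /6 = -13 /18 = -0.72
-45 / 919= -0.05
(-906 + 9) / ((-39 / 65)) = 1495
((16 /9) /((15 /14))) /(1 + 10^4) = 224 /1350135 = 0.00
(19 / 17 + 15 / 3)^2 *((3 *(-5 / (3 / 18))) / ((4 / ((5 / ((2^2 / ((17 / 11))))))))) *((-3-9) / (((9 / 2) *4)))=202800 / 187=1084.49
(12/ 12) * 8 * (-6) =-48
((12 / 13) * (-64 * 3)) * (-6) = 13824 / 13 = 1063.38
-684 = -684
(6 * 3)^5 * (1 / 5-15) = -139828032 / 5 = -27965606.40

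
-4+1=-3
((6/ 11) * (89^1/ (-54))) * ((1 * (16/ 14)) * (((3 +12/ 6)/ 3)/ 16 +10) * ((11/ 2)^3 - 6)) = -55380695/ 33264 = -1664.88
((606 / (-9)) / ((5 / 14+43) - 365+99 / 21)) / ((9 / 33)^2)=342188 / 119799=2.86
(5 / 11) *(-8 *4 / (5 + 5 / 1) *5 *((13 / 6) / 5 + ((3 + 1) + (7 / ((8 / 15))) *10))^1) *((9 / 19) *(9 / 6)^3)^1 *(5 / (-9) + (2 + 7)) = -146538 / 11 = -13321.64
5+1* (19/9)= 64/9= 7.11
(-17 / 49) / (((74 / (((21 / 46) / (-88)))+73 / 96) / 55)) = 0.00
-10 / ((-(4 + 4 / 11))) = 55 / 24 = 2.29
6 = 6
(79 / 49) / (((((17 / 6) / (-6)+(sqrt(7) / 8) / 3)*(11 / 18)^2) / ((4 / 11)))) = -250636032 / 71284367 - 22114944*sqrt(7) / 71284367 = -4.34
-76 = -76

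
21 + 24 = 45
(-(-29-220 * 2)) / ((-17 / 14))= -6566 / 17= -386.24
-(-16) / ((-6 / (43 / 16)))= -43 / 6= -7.17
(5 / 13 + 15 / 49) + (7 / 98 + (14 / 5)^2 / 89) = 2410179 / 2834650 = 0.85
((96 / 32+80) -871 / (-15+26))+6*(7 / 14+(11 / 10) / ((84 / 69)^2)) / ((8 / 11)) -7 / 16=4701457 / 344960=13.63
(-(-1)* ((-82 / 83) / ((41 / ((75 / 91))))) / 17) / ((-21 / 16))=0.00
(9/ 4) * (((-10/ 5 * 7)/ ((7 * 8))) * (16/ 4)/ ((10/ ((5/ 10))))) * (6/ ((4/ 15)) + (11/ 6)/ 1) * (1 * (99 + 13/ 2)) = -46209/ 160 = -288.81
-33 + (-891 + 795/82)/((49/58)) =-2162040/2009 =-1076.18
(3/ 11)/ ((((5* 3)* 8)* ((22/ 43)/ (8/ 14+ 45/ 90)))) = 129/ 27104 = 0.00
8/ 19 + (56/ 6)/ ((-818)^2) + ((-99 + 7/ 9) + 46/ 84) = -38947193239/ 400470714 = -97.25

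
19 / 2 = 9.50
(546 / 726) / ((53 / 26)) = 2366 / 6413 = 0.37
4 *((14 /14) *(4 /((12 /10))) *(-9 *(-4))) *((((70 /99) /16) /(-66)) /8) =-175 /4356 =-0.04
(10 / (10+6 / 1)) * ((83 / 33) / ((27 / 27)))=415 / 264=1.57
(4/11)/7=4/77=0.05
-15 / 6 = -5 / 2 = -2.50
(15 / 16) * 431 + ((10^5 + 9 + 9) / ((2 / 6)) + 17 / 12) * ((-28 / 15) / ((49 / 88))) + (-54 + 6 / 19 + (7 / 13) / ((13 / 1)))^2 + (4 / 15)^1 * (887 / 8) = -52099557334766549 / 51965025840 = -1002588.89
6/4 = 1.50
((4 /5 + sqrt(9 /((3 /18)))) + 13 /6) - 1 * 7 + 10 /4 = -23 /15 + 3 * sqrt(6) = 5.82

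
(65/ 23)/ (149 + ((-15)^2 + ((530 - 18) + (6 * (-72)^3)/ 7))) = -455/ 51365578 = -0.00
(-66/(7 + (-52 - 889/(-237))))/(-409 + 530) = 711/53768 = 0.01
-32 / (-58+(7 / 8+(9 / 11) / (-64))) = 22528 / 40225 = 0.56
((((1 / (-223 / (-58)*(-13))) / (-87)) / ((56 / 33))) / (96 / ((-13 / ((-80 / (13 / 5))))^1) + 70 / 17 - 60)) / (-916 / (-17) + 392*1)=3757 / 2117996020000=0.00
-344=-344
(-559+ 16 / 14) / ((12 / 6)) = -3905 / 14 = -278.93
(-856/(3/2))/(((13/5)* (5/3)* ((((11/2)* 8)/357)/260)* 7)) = -39687.27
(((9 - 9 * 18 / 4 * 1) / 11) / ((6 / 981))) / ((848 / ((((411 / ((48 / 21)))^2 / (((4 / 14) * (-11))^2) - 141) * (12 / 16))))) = -23986291689171 / 18492424192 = -1297.09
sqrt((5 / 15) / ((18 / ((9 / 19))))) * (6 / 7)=0.08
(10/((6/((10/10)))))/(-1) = -5/3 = -1.67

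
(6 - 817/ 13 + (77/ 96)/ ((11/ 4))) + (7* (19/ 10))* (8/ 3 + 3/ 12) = -2771/ 156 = -17.76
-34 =-34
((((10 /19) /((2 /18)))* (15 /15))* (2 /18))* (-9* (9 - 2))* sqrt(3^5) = -5670* sqrt(3) /19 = -516.88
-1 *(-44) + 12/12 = 45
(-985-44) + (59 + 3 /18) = -969.83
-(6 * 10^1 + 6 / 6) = -61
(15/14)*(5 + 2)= 15/2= 7.50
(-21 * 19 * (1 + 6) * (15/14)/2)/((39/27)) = -53865/52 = -1035.87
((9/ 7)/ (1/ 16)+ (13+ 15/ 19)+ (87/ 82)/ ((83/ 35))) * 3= 94525215/ 905198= 104.42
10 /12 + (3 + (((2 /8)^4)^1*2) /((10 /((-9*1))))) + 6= 37733 /3840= 9.83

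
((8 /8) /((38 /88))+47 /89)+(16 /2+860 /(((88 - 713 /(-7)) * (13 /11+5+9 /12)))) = 1576144669 /137087679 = 11.50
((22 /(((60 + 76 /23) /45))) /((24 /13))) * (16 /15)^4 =259072 /23625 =10.97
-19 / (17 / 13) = -247 / 17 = -14.53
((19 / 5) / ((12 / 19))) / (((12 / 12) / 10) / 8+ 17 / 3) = 1444 / 1363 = 1.06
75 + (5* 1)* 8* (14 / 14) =115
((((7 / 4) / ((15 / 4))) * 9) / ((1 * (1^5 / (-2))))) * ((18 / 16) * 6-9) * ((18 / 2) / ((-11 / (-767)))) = 11860.61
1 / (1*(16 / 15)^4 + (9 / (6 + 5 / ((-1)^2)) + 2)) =556875 / 2290271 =0.24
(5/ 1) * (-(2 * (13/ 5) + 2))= -36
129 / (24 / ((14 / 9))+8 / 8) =903 / 115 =7.85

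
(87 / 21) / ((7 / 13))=377 / 49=7.69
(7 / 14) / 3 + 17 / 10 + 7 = 133 / 15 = 8.87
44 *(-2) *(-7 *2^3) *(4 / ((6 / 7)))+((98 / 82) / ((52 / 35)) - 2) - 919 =141205373 / 6396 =22077.14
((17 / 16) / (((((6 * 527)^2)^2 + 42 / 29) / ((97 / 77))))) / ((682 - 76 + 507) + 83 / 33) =47821 / 3984112944226398137728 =0.00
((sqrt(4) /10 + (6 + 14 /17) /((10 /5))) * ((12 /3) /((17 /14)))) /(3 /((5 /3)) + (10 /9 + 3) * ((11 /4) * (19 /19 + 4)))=618912 /3034211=0.20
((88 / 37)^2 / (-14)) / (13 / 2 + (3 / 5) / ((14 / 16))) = -38720 / 688607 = -0.06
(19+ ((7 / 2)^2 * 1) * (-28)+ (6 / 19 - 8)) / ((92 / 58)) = -3973 / 19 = -209.11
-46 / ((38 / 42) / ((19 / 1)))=-966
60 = 60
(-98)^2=9604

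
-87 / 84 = -29 / 28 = -1.04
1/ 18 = 0.06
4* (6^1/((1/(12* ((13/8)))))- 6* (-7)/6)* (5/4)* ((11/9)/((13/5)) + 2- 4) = -110980/117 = -948.55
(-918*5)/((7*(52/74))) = -84915/91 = -933.13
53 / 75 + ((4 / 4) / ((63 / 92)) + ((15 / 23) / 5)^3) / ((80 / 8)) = 32689067 / 38326050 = 0.85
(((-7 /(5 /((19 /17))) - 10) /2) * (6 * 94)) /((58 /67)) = -9286401 /2465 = -3767.30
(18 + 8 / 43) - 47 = -1239 / 43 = -28.81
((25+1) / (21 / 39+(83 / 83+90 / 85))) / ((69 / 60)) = 57460 / 6601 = 8.70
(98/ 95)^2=9604/ 9025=1.06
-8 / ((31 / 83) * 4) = -166 / 31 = -5.35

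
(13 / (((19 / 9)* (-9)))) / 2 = -13 / 38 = -0.34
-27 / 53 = -0.51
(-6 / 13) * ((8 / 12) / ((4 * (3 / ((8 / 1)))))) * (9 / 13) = -0.14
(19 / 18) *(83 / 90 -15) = -24073 / 1620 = -14.86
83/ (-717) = -83/ 717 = -0.12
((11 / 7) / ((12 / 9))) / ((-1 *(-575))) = 33 / 16100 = 0.00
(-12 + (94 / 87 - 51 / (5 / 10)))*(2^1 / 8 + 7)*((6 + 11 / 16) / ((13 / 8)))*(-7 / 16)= 229943 / 156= 1473.99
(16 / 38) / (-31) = -8 / 589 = -0.01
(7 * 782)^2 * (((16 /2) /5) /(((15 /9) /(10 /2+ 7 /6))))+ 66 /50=4434772081 /25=177390883.24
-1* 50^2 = -2500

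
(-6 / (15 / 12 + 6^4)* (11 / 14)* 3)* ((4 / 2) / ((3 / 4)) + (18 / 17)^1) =-25080 / 617491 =-0.04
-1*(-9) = 9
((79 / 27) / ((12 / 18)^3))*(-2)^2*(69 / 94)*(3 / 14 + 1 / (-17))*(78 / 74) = 212589 / 44744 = 4.75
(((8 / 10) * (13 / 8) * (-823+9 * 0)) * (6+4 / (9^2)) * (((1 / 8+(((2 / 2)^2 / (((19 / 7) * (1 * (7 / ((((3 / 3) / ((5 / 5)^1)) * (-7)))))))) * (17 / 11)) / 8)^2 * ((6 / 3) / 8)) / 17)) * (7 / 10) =-18348785 / 95049856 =-0.19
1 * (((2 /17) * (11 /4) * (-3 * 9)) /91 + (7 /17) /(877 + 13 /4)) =-0.10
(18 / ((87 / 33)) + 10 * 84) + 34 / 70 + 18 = 878293 / 1015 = 865.31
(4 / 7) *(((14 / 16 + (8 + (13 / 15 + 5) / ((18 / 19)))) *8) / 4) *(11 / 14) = 179003 / 13230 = 13.53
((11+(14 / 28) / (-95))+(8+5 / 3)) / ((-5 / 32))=-188432 / 1425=-132.23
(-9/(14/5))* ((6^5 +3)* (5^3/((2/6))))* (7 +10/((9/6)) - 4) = -1268949375/14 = -90639241.07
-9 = -9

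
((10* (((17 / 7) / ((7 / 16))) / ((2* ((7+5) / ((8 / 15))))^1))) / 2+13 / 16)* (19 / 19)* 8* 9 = 10085 / 98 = 102.91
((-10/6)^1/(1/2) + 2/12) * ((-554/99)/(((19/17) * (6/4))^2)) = 6.30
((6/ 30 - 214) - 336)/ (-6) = 2749/ 30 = 91.63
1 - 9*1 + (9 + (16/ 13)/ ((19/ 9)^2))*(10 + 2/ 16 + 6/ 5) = 18218689/ 187720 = 97.05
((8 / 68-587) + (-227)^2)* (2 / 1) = 1732032 / 17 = 101884.24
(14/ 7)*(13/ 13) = 2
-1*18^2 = -324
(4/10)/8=1/20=0.05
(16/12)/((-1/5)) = -20/3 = -6.67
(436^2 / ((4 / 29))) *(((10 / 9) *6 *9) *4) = 330767040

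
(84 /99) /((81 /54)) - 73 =-72.43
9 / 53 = 0.17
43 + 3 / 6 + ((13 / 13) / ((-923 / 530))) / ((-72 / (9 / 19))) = 3051703 / 70148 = 43.50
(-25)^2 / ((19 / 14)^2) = 122500 / 361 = 339.34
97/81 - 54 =-4277/81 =-52.80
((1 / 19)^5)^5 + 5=5.00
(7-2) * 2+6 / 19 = 196 / 19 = 10.32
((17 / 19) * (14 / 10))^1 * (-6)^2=4284 / 95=45.09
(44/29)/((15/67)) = 2948/435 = 6.78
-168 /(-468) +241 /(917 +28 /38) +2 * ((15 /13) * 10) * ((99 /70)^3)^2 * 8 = 21115923847037269 /14286853376250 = 1478.00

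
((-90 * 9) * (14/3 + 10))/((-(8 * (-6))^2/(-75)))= -12375/32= -386.72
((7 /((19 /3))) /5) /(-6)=-7 /190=-0.04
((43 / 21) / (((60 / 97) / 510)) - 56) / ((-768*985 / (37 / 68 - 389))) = 40241785 / 48011264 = 0.84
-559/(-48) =559/48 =11.65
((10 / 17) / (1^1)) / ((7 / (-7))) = -10 / 17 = -0.59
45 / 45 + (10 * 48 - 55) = 426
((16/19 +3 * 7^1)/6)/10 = 83/228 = 0.36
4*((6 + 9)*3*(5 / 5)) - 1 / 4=719 / 4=179.75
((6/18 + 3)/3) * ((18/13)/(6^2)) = 5/117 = 0.04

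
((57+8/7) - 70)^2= 6889/49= 140.59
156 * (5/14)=390/7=55.71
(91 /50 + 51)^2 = 6974881 /2500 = 2789.95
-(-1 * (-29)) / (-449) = 29 / 449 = 0.06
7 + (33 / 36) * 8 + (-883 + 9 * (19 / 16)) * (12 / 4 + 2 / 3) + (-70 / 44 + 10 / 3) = -560103 / 176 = -3182.40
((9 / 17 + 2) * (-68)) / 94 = -1.83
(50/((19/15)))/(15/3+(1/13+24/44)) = 17875/2546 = 7.02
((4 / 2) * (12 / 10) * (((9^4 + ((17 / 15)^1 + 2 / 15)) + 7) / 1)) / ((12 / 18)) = 591234 / 25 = 23649.36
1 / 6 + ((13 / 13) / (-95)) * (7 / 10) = 0.16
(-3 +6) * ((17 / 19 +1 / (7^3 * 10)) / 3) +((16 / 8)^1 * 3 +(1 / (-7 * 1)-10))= -211661 / 65170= -3.25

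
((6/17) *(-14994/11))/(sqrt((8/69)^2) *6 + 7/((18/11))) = -2190888/22649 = -96.73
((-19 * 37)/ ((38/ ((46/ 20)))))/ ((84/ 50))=-4255/ 168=-25.33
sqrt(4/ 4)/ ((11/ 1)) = 1/ 11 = 0.09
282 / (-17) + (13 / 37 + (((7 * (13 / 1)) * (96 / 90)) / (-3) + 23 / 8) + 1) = -10125817 / 226440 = -44.72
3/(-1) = -3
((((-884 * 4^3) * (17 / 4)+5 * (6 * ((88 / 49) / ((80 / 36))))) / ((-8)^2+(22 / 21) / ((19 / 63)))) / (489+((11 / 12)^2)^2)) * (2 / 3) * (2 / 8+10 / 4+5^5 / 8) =-608607839680128 / 318944103905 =-1908.20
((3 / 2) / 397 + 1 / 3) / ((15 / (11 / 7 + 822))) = 925859 / 50022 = 18.51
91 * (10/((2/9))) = 4095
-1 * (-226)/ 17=226/ 17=13.29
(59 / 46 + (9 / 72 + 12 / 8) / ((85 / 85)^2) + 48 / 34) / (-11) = -13511 / 34408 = -0.39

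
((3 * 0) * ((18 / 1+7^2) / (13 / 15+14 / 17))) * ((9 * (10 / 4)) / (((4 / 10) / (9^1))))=0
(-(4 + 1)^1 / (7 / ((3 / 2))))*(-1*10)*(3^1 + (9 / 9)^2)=300 / 7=42.86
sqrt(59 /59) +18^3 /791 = 6623 /791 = 8.37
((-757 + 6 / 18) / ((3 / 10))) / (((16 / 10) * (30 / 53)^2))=-3188215 / 648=-4920.08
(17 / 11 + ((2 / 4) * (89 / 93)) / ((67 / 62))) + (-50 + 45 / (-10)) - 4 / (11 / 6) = -241855 / 4422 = -54.69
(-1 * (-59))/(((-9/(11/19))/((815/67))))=-528935/11457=-46.17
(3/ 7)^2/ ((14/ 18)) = 81/ 343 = 0.24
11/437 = 0.03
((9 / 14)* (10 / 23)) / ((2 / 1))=45 / 322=0.14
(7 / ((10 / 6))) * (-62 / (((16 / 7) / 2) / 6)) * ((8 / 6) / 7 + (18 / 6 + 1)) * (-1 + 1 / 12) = 26257 / 5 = 5251.40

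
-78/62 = -1.26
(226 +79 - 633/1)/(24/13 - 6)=2132/27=78.96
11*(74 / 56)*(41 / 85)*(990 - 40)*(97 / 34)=153770705 / 8092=19002.81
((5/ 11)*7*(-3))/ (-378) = 5/ 198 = 0.03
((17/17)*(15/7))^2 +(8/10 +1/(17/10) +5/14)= 52789/8330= 6.34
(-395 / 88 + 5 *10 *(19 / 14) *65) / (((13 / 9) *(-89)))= -24428115 / 712712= -34.27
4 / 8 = 1 / 2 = 0.50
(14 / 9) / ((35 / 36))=1.60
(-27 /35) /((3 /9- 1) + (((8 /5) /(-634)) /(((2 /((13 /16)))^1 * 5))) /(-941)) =966482280 /835231327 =1.16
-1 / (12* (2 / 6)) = -1 / 4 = -0.25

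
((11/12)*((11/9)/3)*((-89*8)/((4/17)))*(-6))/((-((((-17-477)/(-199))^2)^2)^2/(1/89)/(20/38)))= -25294663560123822754285/909709983476676064485504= -0.03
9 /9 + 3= 4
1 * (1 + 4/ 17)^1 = 21/ 17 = 1.24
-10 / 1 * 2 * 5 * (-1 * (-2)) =-200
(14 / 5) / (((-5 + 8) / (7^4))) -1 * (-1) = 33629 / 15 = 2241.93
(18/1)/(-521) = -18/521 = -0.03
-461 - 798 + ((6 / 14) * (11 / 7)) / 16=-987023 / 784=-1258.96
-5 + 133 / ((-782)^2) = -3057487 / 611524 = -5.00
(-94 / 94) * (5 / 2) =-2.50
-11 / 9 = -1.22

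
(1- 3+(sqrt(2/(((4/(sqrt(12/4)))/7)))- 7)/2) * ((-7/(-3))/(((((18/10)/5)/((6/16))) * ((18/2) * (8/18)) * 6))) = -1925/3456+175 * sqrt(14) * 3^(1/4)/6912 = -0.43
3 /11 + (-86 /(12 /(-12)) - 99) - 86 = -1086 /11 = -98.73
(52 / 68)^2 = 169 / 289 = 0.58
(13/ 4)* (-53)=-172.25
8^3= 512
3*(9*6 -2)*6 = 936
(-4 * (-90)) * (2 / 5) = 144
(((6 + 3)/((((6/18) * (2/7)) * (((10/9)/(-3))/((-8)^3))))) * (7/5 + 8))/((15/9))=92098944/125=736791.55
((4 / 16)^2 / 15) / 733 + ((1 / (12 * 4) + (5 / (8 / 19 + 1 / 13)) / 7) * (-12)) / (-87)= 97965781 / 488060720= 0.20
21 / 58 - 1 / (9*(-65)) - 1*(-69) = 2353513 / 33930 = 69.36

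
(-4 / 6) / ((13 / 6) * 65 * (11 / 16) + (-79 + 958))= -64 / 93679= -0.00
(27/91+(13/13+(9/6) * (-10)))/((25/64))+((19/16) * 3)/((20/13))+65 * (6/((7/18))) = 141245443/145600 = 970.09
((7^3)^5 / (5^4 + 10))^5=2411865032257058775038130904326570702735480588505508642005857943 / 103244904396875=23360620520174172529561420000000000000000000000000.00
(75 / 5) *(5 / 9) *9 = 75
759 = 759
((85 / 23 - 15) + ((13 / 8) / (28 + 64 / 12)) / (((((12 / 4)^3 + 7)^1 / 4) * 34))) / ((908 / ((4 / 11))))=-60111103 / 13278047200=-0.00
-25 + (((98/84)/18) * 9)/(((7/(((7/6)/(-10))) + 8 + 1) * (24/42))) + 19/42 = -420991/17136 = -24.57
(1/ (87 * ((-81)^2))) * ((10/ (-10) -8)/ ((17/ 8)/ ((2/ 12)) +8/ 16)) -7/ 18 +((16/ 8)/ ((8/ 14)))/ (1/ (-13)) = -154251787/ 3361419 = -45.89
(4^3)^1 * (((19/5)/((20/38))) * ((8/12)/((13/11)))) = 254144/975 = 260.66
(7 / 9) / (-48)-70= -30247 / 432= -70.02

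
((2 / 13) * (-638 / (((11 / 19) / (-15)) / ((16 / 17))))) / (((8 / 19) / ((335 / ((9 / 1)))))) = 140284600 / 663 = 211590.65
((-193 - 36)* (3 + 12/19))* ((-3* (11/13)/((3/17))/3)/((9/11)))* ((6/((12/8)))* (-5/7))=-216684380/15561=-13924.84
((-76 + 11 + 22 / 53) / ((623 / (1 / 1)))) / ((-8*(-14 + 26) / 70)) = 5705 / 75472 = 0.08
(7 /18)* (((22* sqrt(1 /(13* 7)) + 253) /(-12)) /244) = -0.03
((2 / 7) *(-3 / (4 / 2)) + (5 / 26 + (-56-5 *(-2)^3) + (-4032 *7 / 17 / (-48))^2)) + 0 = 62071413 / 52598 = 1180.11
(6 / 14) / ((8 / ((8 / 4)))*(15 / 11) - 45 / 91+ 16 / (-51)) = 21879 / 237199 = 0.09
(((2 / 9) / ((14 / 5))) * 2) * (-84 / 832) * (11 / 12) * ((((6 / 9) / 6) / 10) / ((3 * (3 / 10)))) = -55 / 303264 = -0.00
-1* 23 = -23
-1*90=-90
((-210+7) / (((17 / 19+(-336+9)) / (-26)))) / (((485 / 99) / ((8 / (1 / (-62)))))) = 1231061832 / 751265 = 1638.65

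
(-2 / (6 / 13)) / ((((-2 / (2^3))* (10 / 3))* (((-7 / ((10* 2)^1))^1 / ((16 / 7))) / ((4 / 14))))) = -3328 / 343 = -9.70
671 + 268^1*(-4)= -401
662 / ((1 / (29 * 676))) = 12977848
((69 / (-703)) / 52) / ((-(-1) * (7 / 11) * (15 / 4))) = -253 / 319865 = -0.00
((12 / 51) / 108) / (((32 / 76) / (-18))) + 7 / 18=181 / 612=0.30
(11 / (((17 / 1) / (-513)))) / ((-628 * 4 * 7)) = 5643 / 298928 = 0.02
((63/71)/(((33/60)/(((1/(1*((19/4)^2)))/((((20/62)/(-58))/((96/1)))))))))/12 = -28998144/281941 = -102.85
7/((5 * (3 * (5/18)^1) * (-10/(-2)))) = 42/125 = 0.34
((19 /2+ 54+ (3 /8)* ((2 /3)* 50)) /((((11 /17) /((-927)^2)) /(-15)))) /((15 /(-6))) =6661518408 /11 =605592582.55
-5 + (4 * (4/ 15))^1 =-59/ 15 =-3.93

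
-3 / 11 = -0.27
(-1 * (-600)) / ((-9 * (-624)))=25 / 234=0.11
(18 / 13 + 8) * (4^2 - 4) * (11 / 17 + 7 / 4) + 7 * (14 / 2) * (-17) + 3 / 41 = -5101172 / 9061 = -562.98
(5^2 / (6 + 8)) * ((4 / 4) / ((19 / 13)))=325 / 266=1.22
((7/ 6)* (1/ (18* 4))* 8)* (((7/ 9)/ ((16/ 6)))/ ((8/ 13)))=0.06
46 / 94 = 23 / 47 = 0.49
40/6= 20/3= 6.67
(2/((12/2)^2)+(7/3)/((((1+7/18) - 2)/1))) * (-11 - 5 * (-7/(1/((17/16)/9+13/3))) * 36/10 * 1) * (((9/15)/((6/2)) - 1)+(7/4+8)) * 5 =-92586.59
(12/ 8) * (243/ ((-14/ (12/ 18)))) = -243/ 14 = -17.36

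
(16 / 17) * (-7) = -112 / 17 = -6.59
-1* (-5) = 5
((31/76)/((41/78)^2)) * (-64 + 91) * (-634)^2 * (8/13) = 314905192992/31939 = 9859582.11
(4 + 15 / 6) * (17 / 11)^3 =63869 / 2662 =23.99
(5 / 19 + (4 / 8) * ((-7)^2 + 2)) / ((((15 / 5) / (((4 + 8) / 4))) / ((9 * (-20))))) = -88110 / 19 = -4637.37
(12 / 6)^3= 8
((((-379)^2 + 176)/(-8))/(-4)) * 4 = 143817/8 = 17977.12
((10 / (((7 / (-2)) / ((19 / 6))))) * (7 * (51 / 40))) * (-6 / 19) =51 / 2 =25.50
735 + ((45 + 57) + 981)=1818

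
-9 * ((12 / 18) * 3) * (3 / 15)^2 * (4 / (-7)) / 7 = 72 / 1225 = 0.06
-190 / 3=-63.33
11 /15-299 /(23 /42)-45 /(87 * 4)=-948989 /1740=-545.40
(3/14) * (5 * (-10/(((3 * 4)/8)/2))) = -100/7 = -14.29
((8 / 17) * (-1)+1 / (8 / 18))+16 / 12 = 635 / 204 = 3.11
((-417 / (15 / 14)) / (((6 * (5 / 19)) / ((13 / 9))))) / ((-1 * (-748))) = -240331 / 504900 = -0.48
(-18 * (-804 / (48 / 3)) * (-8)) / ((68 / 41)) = -74169 / 17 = -4362.88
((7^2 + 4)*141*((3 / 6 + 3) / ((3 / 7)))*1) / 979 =122059 / 1958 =62.34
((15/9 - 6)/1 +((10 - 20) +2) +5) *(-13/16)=143/24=5.96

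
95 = 95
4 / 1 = 4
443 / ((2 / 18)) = 3987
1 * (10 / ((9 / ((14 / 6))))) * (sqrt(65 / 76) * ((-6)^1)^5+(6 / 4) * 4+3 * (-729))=-10080 * sqrt(1235) / 19 - 50890 / 9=-24298.50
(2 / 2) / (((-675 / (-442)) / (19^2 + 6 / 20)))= 798473 / 3375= 236.58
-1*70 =-70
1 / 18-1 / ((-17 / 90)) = 1637 / 306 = 5.35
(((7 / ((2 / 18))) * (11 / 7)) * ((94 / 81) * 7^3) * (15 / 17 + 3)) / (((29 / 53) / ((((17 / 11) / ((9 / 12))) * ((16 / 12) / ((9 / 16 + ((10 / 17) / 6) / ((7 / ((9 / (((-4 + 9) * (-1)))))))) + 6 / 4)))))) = 377073.41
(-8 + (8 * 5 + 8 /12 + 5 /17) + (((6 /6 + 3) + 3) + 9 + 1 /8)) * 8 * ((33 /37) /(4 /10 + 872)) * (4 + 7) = 12116335 /2743698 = 4.42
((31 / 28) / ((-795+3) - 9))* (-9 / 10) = 31 / 24920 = 0.00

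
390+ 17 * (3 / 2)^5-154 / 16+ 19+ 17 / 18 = 152471 / 288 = 529.41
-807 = -807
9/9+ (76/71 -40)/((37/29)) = -77529/2627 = -29.51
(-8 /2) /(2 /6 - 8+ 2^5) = -12 /73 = -0.16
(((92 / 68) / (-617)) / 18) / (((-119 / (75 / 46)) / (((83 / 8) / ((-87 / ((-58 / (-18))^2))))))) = -60175 / 29117799648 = -0.00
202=202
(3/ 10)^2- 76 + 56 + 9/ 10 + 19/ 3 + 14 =1.32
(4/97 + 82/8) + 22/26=56177/5044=11.14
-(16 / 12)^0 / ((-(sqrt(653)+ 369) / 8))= 738 / 33877 - 2 * sqrt(653) / 33877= 0.02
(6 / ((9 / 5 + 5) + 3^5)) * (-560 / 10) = -1680 / 1249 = -1.35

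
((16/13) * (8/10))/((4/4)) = 64/65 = 0.98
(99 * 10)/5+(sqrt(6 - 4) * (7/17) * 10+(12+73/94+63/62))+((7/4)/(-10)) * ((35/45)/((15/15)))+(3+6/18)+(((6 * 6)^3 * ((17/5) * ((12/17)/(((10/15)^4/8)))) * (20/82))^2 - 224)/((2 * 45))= 70 * sqrt(2)/17+3995267197834161509/293906040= 13593688648.06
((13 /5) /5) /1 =13 /25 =0.52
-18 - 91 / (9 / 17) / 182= -18.94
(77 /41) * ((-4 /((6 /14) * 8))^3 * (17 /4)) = -448987 /35424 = -12.67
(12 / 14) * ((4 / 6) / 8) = 1 / 14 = 0.07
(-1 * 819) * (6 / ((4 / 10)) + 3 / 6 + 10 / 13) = -26649 / 2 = -13324.50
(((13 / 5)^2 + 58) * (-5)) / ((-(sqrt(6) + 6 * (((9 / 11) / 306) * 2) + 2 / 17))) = -4238542 / 522575 + 56614811 * sqrt(6) / 1045150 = 124.58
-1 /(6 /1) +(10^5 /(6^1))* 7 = 116666.50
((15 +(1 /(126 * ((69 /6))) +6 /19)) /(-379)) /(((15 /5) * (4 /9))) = -210839 /6956166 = -0.03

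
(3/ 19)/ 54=1/ 342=0.00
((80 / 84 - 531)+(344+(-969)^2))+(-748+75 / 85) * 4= 334075774 / 357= 935786.48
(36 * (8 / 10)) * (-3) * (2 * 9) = -1555.20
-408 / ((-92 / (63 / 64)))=3213 / 736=4.37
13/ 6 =2.17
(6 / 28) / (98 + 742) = 1 / 3920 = 0.00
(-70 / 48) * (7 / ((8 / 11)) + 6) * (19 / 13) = -83125 / 2496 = -33.30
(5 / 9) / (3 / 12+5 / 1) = 20 / 189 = 0.11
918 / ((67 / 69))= 63342 / 67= 945.40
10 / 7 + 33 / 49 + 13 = 740 / 49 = 15.10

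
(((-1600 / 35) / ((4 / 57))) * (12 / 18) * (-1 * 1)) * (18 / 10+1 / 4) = 890.29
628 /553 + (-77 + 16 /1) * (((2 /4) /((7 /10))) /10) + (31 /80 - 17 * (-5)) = 519289 /6320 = 82.17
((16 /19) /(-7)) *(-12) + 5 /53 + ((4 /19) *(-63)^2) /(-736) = 522245 /1297016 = 0.40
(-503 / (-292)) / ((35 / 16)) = 2012 / 2555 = 0.79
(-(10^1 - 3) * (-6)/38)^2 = 441/361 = 1.22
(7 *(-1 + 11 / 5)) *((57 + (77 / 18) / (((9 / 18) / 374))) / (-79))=-410354 / 1185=-346.29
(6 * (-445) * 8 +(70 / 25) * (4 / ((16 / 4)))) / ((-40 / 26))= 13882.18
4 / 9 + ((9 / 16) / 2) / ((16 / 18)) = 1753 / 2304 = 0.76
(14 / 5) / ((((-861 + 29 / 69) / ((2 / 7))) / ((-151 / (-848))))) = -10419 / 62942800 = -0.00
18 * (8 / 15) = 48 / 5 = 9.60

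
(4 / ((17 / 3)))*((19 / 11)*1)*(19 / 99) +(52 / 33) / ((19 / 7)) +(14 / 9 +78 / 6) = 5406385 / 351747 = 15.37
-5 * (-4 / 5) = 4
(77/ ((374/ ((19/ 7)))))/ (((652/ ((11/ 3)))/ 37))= 7733/ 66504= 0.12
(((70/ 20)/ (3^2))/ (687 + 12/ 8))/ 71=0.00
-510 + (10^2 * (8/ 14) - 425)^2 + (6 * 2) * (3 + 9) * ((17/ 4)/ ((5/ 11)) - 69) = 126219.28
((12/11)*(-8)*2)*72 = -13824/11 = -1256.73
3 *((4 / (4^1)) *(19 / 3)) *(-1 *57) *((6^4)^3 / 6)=-392909211648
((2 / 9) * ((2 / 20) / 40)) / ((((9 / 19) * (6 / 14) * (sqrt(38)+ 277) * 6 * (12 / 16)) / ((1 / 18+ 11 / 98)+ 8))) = 9478663 / 528328133550 - 34219 * sqrt(38) / 528328133550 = 0.00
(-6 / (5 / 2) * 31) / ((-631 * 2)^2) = -93 / 1990805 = -0.00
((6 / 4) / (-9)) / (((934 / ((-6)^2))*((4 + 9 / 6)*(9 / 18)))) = -12 / 5137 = -0.00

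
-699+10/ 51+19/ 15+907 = 53413/ 255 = 209.46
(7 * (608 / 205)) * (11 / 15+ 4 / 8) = 78736 / 3075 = 25.61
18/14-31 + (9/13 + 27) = -184/91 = -2.02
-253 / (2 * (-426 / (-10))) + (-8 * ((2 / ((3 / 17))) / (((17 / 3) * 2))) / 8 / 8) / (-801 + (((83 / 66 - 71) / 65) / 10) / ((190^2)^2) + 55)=-52756568820711572795 / 17767246289365960878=-2.97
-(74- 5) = -69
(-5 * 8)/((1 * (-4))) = 10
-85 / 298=-0.29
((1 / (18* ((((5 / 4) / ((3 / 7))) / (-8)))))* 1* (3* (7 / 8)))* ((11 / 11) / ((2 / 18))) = -3.60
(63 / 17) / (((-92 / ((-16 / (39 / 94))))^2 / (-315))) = -205.11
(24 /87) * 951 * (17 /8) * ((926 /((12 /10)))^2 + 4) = 28881057529 /87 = 331966178.49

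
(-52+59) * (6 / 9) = 14 / 3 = 4.67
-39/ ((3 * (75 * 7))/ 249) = -1079/ 175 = -6.17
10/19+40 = 770/19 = 40.53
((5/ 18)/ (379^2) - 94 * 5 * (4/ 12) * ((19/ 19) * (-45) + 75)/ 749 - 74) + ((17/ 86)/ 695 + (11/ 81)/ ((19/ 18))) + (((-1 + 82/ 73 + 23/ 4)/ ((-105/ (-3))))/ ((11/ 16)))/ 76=-1862243640488223122/ 23236544918064555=-80.14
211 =211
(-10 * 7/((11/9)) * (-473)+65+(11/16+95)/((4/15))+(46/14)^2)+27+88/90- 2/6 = 3888176129/141120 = 27552.27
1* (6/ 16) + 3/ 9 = 17/ 24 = 0.71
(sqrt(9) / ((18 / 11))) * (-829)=-9119 / 6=-1519.83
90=90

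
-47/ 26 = -1.81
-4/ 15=-0.27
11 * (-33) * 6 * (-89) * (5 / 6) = 161535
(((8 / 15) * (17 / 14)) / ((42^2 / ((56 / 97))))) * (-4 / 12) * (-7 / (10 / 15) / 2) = 34 / 91665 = 0.00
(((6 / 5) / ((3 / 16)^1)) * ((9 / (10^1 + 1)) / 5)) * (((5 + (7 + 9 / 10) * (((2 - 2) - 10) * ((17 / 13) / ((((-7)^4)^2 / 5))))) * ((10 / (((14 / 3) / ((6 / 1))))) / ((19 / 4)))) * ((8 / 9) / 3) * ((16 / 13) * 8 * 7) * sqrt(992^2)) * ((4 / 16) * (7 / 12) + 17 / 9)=356877461781217280 / 610855608363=584225.56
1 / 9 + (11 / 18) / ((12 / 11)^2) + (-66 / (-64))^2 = 140017 / 82944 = 1.69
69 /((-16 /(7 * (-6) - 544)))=20217 /8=2527.12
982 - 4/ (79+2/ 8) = 311278/ 317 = 981.95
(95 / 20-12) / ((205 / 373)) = -10817 / 820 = -13.19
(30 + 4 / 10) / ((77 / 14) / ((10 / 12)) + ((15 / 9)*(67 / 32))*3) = 4864 / 2731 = 1.78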